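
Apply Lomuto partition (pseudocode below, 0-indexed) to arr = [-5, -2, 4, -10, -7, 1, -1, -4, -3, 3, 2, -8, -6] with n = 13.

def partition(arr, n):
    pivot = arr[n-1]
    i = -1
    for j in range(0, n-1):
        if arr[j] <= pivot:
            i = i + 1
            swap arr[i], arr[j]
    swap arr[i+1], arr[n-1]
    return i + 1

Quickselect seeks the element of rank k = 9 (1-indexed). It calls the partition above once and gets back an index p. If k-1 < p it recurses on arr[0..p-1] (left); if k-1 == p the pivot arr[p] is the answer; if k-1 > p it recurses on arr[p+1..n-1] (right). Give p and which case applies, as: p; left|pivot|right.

3; right

pivot = arr[12] = -6; i = -1
j=0: arr[0]=-5 > -6 → no swap
j=1: arr[1]=-2 > -6 → no swap
j=2: arr[2]=4 > -6 → no swap
j=3: arr[3]=-10 ≤ -6 → i=0, swap arr[0],arr[3] → [-10, -2, 4, -5, -7, 1, -1, -4, -3, 3, 2, -8, -6]
j=4: arr[4]=-7 ≤ -6 → i=1, swap arr[1],arr[4] → [-10, -7, 4, -5, -2, 1, -1, -4, -3, 3, 2, -8, -6]
j=5: arr[5]=1 > -6 → no swap
j=6: arr[6]=-1 > -6 → no swap
j=7: arr[7]=-4 > -6 → no swap
j=8: arr[8]=-3 > -6 → no swap
j=9: arr[9]=3 > -6 → no swap
j=10: arr[10]=2 > -6 → no swap
j=11: arr[11]=-8 ≤ -6 → i=2, swap arr[2],arr[11] → [-10, -7, -8, -5, -2, 1, -1, -4, -3, 3, 2, 4, -6]
final swap arr[3],arr[12] → [-10, -7, -8, -6, -2, 1, -1, -4, -3, 3, 2, 4, -5]; return 3
p = 3; k-1 = 8 > 3 ⇒ right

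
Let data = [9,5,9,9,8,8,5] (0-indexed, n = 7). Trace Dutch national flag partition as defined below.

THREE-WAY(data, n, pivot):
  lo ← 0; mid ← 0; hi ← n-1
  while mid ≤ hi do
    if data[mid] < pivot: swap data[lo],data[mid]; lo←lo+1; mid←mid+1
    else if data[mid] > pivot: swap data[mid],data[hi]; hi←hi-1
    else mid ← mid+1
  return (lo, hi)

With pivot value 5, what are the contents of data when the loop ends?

lo=0 mid=0 hi=6
9>5: swap(0,6), hi=5 ⇒ [5,5,9,9,8,8,9]
5=5: mid=1
5=5: mid=2
9>5: swap(2,5), hi=4 ⇒ [5,5,8,9,8,9,9]
8>5: swap(2,4), hi=3 ⇒ [5,5,8,9,8,9,9]
8>5: swap(2,3), hi=2 ⇒ [5,5,9,8,8,9,9]
9>5: swap(2,2), hi=1 ⇒ [5,5,9,8,8,9,9]
done. lo=0 hi=1; data=[5,5,9,8,8,9,9]

[5,5,9,8,8,9,9]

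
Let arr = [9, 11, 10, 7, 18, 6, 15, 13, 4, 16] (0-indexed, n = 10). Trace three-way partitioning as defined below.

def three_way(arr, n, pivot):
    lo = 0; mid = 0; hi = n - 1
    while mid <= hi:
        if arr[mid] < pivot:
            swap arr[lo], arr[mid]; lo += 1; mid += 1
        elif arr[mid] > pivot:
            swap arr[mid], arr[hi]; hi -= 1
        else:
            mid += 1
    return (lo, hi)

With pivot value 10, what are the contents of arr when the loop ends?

lo=0 mid=0 hi=9
9<10: swap(0,0), lo=1 mid=1 ⇒ [9, 11, 10, 7, 18, 6, 15, 13, 4, 16]
11>10: swap(1,9), hi=8 ⇒ [9, 16, 10, 7, 18, 6, 15, 13, 4, 11]
16>10: swap(1,8), hi=7 ⇒ [9, 4, 10, 7, 18, 6, 15, 13, 16, 11]
4<10: swap(1,1), lo=2 mid=2 ⇒ [9, 4, 10, 7, 18, 6, 15, 13, 16, 11]
10=10: mid=3
7<10: swap(2,3), lo=3 mid=4 ⇒ [9, 4, 7, 10, 18, 6, 15, 13, 16, 11]
18>10: swap(4,7), hi=6 ⇒ [9, 4, 7, 10, 13, 6, 15, 18, 16, 11]
13>10: swap(4,6), hi=5 ⇒ [9, 4, 7, 10, 15, 6, 13, 18, 16, 11]
15>10: swap(4,5), hi=4 ⇒ [9, 4, 7, 10, 6, 15, 13, 18, 16, 11]
6<10: swap(3,4), lo=4 mid=5 ⇒ [9, 4, 7, 6, 10, 15, 13, 18, 16, 11]
done. lo=4 hi=4; arr=[9, 4, 7, 6, 10, 15, 13, 18, 16, 11]

[9, 4, 7, 6, 10, 15, 13, 18, 16, 11]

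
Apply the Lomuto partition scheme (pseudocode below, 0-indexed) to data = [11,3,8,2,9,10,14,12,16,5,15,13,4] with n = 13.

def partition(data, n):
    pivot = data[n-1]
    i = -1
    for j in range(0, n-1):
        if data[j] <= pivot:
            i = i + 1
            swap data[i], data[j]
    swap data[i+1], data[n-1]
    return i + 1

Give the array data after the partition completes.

pivot = data[12] = 4; i = -1
j=0: data[0]=11 > 4 → no swap
j=1: data[1]=3 ≤ 4 → i=0, swap data[0],data[1] → [3,11,8,2,9,10,14,12,16,5,15,13,4]
j=2: data[2]=8 > 4 → no swap
j=3: data[3]=2 ≤ 4 → i=1, swap data[1],data[3] → [3,2,8,11,9,10,14,12,16,5,15,13,4]
j=4: data[4]=9 > 4 → no swap
j=5: data[5]=10 > 4 → no swap
j=6: data[6]=14 > 4 → no swap
j=7: data[7]=12 > 4 → no swap
j=8: data[8]=16 > 4 → no swap
j=9: data[9]=5 > 4 → no swap
j=10: data[10]=15 > 4 → no swap
j=11: data[11]=13 > 4 → no swap
final swap data[2],data[12] → [3,2,4,11,9,10,14,12,16,5,15,13,8]; return 2

[3,2,4,11,9,10,14,12,16,5,15,13,8]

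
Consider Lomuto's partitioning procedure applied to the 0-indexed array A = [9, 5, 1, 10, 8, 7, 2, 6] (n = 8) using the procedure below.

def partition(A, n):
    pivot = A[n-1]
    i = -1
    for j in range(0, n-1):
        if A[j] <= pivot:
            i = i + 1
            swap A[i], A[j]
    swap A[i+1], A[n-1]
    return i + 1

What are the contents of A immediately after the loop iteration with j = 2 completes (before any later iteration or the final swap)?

[5, 1, 9, 10, 8, 7, 2, 6]

pivot=6, i=-1
j=0: 9>6, skip
j=1: 5≤6, i=0, swap(0,1) ⇒ [5, 9, 1, 10, 8, 7, 2, 6]
j=2: 1≤6, i=1, swap(1,2) ⇒ [5, 1, 9, 10, 8, 7, 2, 6]
(after j=2) A = [5, 1, 9, 10, 8, 7, 2, 6]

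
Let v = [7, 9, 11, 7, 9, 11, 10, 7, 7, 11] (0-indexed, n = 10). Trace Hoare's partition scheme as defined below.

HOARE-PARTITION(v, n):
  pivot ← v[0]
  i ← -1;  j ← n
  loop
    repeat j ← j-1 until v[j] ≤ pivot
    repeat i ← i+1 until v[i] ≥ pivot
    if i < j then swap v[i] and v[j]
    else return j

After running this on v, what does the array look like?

[7, 7, 7, 11, 9, 11, 10, 9, 7, 11]

pivot = v[0] = 7; i = -1, j = 10
j→8 (v[8]=7≤7), i→0 (v[0]=7≥7); i<j, swap → [7, 9, 11, 7, 9, 11, 10, 7, 7, 11]
j→7 (v[7]=7≤7), i→1 (v[1]=9≥7); i<j, swap → [7, 7, 11, 7, 9, 11, 10, 9, 7, 11]
j→3 (v[3]=7≤7), i→2 (v[2]=11≥7); i<j, swap → [7, 7, 7, 11, 9, 11, 10, 9, 7, 11]
j→2, i→3; i≥j, return j=2. v = [7, 7, 7, 11, 9, 11, 10, 9, 7, 11]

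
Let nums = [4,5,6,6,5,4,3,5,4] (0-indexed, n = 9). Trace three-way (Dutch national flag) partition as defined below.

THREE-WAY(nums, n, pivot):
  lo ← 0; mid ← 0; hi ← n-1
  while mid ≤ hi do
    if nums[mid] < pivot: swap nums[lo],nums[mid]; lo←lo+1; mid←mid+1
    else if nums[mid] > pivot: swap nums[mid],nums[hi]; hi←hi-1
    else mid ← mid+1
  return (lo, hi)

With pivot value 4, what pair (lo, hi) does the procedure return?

pivot = 4; lo=0, mid=0, hi=8
nums[mid]=4=4: mid=1
nums[mid]=5>4: swap nums[1],nums[8]; hi=7 → [4,4,6,6,5,4,3,5,5]
nums[mid]=4=4: mid=2
nums[mid]=6>4: swap nums[2],nums[7]; hi=6 → [4,4,5,6,5,4,3,6,5]
nums[mid]=5>4: swap nums[2],nums[6]; hi=5 → [4,4,3,6,5,4,5,6,5]
nums[mid]=3<4: swap nums[0],nums[2]; lo=1,mid=3 → [3,4,4,6,5,4,5,6,5]
nums[mid]=6>4: swap nums[3],nums[5]; hi=4 → [3,4,4,4,5,6,5,6,5]
nums[mid]=4=4: mid=4
nums[mid]=5>4: swap nums[4],nums[4]; hi=3 → [3,4,4,4,5,6,5,6,5]
end: lo=1, hi=3; nums = [3,4,4,4,5,6,5,6,5]

(1, 3)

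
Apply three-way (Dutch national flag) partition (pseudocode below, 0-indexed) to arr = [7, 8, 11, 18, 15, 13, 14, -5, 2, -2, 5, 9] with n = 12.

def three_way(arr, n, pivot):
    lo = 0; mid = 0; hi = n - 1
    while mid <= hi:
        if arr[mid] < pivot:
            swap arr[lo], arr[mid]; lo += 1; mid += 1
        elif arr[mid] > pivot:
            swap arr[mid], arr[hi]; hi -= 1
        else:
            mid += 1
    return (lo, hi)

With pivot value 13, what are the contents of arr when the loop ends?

lo=0 mid=0 hi=11
7<13: swap(0,0), lo=1 mid=1 ⇒ [7, 8, 11, 18, 15, 13, 14, -5, 2, -2, 5, 9]
8<13: swap(1,1), lo=2 mid=2 ⇒ [7, 8, 11, 18, 15, 13, 14, -5, 2, -2, 5, 9]
11<13: swap(2,2), lo=3 mid=3 ⇒ [7, 8, 11, 18, 15, 13, 14, -5, 2, -2, 5, 9]
18>13: swap(3,11), hi=10 ⇒ [7, 8, 11, 9, 15, 13, 14, -5, 2, -2, 5, 18]
9<13: swap(3,3), lo=4 mid=4 ⇒ [7, 8, 11, 9, 15, 13, 14, -5, 2, -2, 5, 18]
15>13: swap(4,10), hi=9 ⇒ [7, 8, 11, 9, 5, 13, 14, -5, 2, -2, 15, 18]
5<13: swap(4,4), lo=5 mid=5 ⇒ [7, 8, 11, 9, 5, 13, 14, -5, 2, -2, 15, 18]
13=13: mid=6
14>13: swap(6,9), hi=8 ⇒ [7, 8, 11, 9, 5, 13, -2, -5, 2, 14, 15, 18]
-2<13: swap(5,6), lo=6 mid=7 ⇒ [7, 8, 11, 9, 5, -2, 13, -5, 2, 14, 15, 18]
-5<13: swap(6,7), lo=7 mid=8 ⇒ [7, 8, 11, 9, 5, -2, -5, 13, 2, 14, 15, 18]
2<13: swap(7,8), lo=8 mid=9 ⇒ [7, 8, 11, 9, 5, -2, -5, 2, 13, 14, 15, 18]
done. lo=8 hi=8; arr=[7, 8, 11, 9, 5, -2, -5, 2, 13, 14, 15, 18]

[7, 8, 11, 9, 5, -2, -5, 2, 13, 14, 15, 18]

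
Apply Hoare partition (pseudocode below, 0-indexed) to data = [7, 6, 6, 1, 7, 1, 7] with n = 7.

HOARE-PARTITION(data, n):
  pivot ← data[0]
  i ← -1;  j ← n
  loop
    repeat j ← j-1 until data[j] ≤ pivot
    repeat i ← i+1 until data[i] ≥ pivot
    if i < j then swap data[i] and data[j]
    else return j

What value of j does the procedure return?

pivot = data[0] = 7; i = -1, j = 7
j→6 (data[6]=7≤7), i→0 (data[0]=7≥7); i<j, swap → [7, 6, 6, 1, 7, 1, 7]
j→5 (data[5]=1≤7), i→4 (data[4]=7≥7); i<j, swap → [7, 6, 6, 1, 1, 7, 7]
j→4, i→5; i≥j, return j=4. data = [7, 6, 6, 1, 1, 7, 7]

4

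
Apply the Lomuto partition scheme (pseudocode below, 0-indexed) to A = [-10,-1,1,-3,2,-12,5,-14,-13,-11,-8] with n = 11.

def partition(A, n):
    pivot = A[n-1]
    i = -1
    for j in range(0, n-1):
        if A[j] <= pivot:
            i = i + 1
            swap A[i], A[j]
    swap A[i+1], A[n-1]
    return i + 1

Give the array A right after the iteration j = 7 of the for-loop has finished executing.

[-10,-12,-14,-3,2,-1,5,1,-13,-11,-8]

pivot=-8, i=-1
j=0: -10≤-8, i=0, swap(0,0) ⇒ [-10,-1,1,-3,2,-12,5,-14,-13,-11,-8]
j=1: -1>-8, skip
j=2: 1>-8, skip
j=3: -3>-8, skip
j=4: 2>-8, skip
j=5: -12≤-8, i=1, swap(1,5) ⇒ [-10,-12,1,-3,2,-1,5,-14,-13,-11,-8]
j=6: 5>-8, skip
j=7: -14≤-8, i=2, swap(2,7) ⇒ [-10,-12,-14,-3,2,-1,5,1,-13,-11,-8]
(after j=7) A = [-10,-12,-14,-3,2,-1,5,1,-13,-11,-8]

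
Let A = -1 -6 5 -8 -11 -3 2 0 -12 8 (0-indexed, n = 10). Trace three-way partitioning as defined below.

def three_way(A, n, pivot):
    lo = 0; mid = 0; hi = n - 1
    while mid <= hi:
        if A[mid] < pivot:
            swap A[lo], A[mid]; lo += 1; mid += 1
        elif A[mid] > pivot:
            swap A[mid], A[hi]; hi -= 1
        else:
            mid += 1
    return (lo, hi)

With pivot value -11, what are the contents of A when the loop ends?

lo=0 mid=0 hi=9
-1>-11: swap(0,9), hi=8 ⇒ 8 -6 5 -8 -11 -3 2 0 -12 -1
8>-11: swap(0,8), hi=7 ⇒ -12 -6 5 -8 -11 -3 2 0 8 -1
-12<-11: swap(0,0), lo=1 mid=1 ⇒ -12 -6 5 -8 -11 -3 2 0 8 -1
-6>-11: swap(1,7), hi=6 ⇒ -12 0 5 -8 -11 -3 2 -6 8 -1
0>-11: swap(1,6), hi=5 ⇒ -12 2 5 -8 -11 -3 0 -6 8 -1
2>-11: swap(1,5), hi=4 ⇒ -12 -3 5 -8 -11 2 0 -6 8 -1
-3>-11: swap(1,4), hi=3 ⇒ -12 -11 5 -8 -3 2 0 -6 8 -1
-11=-11: mid=2
5>-11: swap(2,3), hi=2 ⇒ -12 -11 -8 5 -3 2 0 -6 8 -1
-8>-11: swap(2,2), hi=1 ⇒ -12 -11 -8 5 -3 2 0 -6 8 -1
done. lo=1 hi=1; A=-12 -11 -8 5 -3 2 0 -6 8 -1

-12 -11 -8 5 -3 2 0 -6 8 -1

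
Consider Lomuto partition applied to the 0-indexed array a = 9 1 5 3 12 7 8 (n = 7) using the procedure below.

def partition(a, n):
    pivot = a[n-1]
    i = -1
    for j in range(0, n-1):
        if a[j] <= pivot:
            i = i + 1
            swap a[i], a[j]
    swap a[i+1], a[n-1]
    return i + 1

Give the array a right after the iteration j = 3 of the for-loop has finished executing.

1 5 3 9 12 7 8

pivot = a[6] = 8; i = -1
j=0: a[0]=9 > 8 → no swap
j=1: a[1]=1 ≤ 8 → i=0, swap a[0],a[1] → 1 9 5 3 12 7 8
j=2: a[2]=5 ≤ 8 → i=1, swap a[1],a[2] → 1 5 9 3 12 7 8
j=3: a[3]=3 ≤ 8 → i=2, swap a[2],a[3] → 1 5 3 9 12 7 8
(after j=3) a = 1 5 3 9 12 7 8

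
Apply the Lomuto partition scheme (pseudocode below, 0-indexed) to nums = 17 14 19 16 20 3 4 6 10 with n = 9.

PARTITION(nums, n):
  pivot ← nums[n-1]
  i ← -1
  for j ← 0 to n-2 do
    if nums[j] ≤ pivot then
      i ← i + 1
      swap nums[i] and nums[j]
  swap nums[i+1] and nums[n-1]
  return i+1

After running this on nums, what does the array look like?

pivot = nums[8] = 10; i = -1
j=0: nums[0]=17 > 10 → no swap
j=1: nums[1]=14 > 10 → no swap
j=2: nums[2]=19 > 10 → no swap
j=3: nums[3]=16 > 10 → no swap
j=4: nums[4]=20 > 10 → no swap
j=5: nums[5]=3 ≤ 10 → i=0, swap nums[0],nums[5] → 3 14 19 16 20 17 4 6 10
j=6: nums[6]=4 ≤ 10 → i=1, swap nums[1],nums[6] → 3 4 19 16 20 17 14 6 10
j=7: nums[7]=6 ≤ 10 → i=2, swap nums[2],nums[7] → 3 4 6 16 20 17 14 19 10
final swap nums[3],nums[8] → 3 4 6 10 20 17 14 19 16; return 3

3 4 6 10 20 17 14 19 16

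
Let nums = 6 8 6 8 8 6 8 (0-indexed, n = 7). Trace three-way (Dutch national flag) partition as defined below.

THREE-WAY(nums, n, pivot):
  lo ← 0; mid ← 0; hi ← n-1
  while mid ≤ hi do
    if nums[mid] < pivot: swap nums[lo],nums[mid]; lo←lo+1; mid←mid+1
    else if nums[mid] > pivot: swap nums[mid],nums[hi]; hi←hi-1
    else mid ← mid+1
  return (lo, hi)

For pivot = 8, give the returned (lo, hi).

lo=0 mid=0 hi=6
6<8: swap(0,0), lo=1 mid=1 ⇒ 6 8 6 8 8 6 8
8=8: mid=2
6<8: swap(1,2), lo=2 mid=3 ⇒ 6 6 8 8 8 6 8
8=8: mid=4
8=8: mid=5
6<8: swap(2,5), lo=3 mid=6 ⇒ 6 6 6 8 8 8 8
8=8: mid=7
done. lo=3 hi=6; nums=6 6 6 8 8 8 8

(3, 6)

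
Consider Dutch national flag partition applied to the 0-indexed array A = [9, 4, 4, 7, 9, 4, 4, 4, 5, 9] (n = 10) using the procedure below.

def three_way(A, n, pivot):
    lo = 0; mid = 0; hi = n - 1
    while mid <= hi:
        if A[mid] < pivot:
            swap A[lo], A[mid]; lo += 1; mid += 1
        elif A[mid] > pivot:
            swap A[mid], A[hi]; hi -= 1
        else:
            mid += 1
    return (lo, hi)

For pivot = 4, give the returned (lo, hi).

lo=0 mid=0 hi=9
9>4: swap(0,9), hi=8 ⇒ [9, 4, 4, 7, 9, 4, 4, 4, 5, 9]
9>4: swap(0,8), hi=7 ⇒ [5, 4, 4, 7, 9, 4, 4, 4, 9, 9]
5>4: swap(0,7), hi=6 ⇒ [4, 4, 4, 7, 9, 4, 4, 5, 9, 9]
4=4: mid=1
4=4: mid=2
4=4: mid=3
7>4: swap(3,6), hi=5 ⇒ [4, 4, 4, 4, 9, 4, 7, 5, 9, 9]
4=4: mid=4
9>4: swap(4,5), hi=4 ⇒ [4, 4, 4, 4, 4, 9, 7, 5, 9, 9]
4=4: mid=5
done. lo=0 hi=4; A=[4, 4, 4, 4, 4, 9, 7, 5, 9, 9]

(0, 4)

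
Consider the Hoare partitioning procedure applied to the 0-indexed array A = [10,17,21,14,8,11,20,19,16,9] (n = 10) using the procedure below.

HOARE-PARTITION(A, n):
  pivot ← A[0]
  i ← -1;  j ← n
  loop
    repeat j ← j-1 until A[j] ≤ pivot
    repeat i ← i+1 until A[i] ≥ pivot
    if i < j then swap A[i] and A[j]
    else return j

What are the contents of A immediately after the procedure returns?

[9,8,21,14,17,11,20,19,16,10]

pivot=10
j stops at 9 (9), i stops at 0 (10); swap ⇒ [9,17,21,14,8,11,20,19,16,10]
j stops at 4 (8), i stops at 1 (17); swap ⇒ [9,8,21,14,17,11,20,19,16,10]
j stops at 1, i stops at 2; i≥j ⇒ return 1. A=[9,8,21,14,17,11,20,19,16,10]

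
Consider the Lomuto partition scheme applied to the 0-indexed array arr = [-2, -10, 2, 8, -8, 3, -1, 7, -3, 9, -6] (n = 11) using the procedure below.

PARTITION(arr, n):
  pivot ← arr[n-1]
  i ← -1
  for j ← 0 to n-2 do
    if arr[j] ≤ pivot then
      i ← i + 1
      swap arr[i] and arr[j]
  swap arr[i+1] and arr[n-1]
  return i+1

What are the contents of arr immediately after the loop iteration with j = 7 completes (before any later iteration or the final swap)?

pivot = arr[10] = -6; i = -1
j=0: arr[0]=-2 > -6 → no swap
j=1: arr[1]=-10 ≤ -6 → i=0, swap arr[0],arr[1] → [-10, -2, 2, 8, -8, 3, -1, 7, -3, 9, -6]
j=2: arr[2]=2 > -6 → no swap
j=3: arr[3]=8 > -6 → no swap
j=4: arr[4]=-8 ≤ -6 → i=1, swap arr[1],arr[4] → [-10, -8, 2, 8, -2, 3, -1, 7, -3, 9, -6]
j=5: arr[5]=3 > -6 → no swap
j=6: arr[6]=-1 > -6 → no swap
j=7: arr[7]=7 > -6 → no swap
(after j=7) arr = [-10, -8, 2, 8, -2, 3, -1, 7, -3, 9, -6]

[-10, -8, 2, 8, -2, 3, -1, 7, -3, 9, -6]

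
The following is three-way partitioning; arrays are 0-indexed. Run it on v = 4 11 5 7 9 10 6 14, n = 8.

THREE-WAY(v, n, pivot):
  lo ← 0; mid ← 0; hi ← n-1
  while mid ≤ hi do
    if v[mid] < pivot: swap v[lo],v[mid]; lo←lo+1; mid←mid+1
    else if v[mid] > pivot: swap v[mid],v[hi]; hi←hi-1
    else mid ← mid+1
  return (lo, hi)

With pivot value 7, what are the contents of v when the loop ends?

4 6 5 7 10 9 14 11

pivot = 7; lo=0, mid=0, hi=7
v[mid]=4<7: swap v[0],v[0]; lo=1,mid=1 → 4 11 5 7 9 10 6 14
v[mid]=11>7: swap v[1],v[7]; hi=6 → 4 14 5 7 9 10 6 11
v[mid]=14>7: swap v[1],v[6]; hi=5 → 4 6 5 7 9 10 14 11
v[mid]=6<7: swap v[1],v[1]; lo=2,mid=2 → 4 6 5 7 9 10 14 11
v[mid]=5<7: swap v[2],v[2]; lo=3,mid=3 → 4 6 5 7 9 10 14 11
v[mid]=7=7: mid=4
v[mid]=9>7: swap v[4],v[5]; hi=4 → 4 6 5 7 10 9 14 11
v[mid]=10>7: swap v[4],v[4]; hi=3 → 4 6 5 7 10 9 14 11
end: lo=3, hi=3; v = 4 6 5 7 10 9 14 11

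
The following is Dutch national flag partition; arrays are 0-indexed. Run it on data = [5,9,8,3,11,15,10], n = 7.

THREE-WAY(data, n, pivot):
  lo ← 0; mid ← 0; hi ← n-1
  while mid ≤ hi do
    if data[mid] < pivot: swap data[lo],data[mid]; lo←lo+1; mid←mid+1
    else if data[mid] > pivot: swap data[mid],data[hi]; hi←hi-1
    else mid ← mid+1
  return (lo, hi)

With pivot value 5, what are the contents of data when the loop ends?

[3,5,8,11,15,10,9]

pivot = 5; lo=0, mid=0, hi=6
data[mid]=5=5: mid=1
data[mid]=9>5: swap data[1],data[6]; hi=5 → [5,10,8,3,11,15,9]
data[mid]=10>5: swap data[1],data[5]; hi=4 → [5,15,8,3,11,10,9]
data[mid]=15>5: swap data[1],data[4]; hi=3 → [5,11,8,3,15,10,9]
data[mid]=11>5: swap data[1],data[3]; hi=2 → [5,3,8,11,15,10,9]
data[mid]=3<5: swap data[0],data[1]; lo=1,mid=2 → [3,5,8,11,15,10,9]
data[mid]=8>5: swap data[2],data[2]; hi=1 → [3,5,8,11,15,10,9]
end: lo=1, hi=1; data = [3,5,8,11,15,10,9]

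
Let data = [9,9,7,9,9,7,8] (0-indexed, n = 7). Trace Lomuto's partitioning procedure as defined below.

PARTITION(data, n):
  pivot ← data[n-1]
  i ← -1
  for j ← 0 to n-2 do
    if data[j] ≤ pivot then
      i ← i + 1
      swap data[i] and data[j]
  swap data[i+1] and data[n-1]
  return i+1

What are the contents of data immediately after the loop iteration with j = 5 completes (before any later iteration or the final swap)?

pivot = data[6] = 8; i = -1
j=0: data[0]=9 > 8 → no swap
j=1: data[1]=9 > 8 → no swap
j=2: data[2]=7 ≤ 8 → i=0, swap data[0],data[2] → [7,9,9,9,9,7,8]
j=3: data[3]=9 > 8 → no swap
j=4: data[4]=9 > 8 → no swap
j=5: data[5]=7 ≤ 8 → i=1, swap data[1],data[5] → [7,7,9,9,9,9,8]
(after j=5) data = [7,7,9,9,9,9,8]

[7,7,9,9,9,9,8]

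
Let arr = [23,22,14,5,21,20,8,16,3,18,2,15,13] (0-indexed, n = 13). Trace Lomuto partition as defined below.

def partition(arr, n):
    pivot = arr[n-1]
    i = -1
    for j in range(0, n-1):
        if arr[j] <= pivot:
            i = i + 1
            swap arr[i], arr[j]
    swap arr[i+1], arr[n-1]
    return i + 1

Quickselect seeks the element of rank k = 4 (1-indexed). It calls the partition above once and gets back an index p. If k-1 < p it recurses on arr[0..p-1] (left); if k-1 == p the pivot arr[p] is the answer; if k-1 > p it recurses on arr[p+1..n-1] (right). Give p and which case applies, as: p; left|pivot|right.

pivot=13, i=-1
j=0: 23>13, skip
j=1: 22>13, skip
j=2: 14>13, skip
j=3: 5≤13, i=0, swap(0,3) ⇒ [5,22,14,23,21,20,8,16,3,18,2,15,13]
j=4: 21>13, skip
j=5: 20>13, skip
j=6: 8≤13, i=1, swap(1,6) ⇒ [5,8,14,23,21,20,22,16,3,18,2,15,13]
j=7: 16>13, skip
j=8: 3≤13, i=2, swap(2,8) ⇒ [5,8,3,23,21,20,22,16,14,18,2,15,13]
j=9: 18>13, skip
j=10: 2≤13, i=3, swap(3,10) ⇒ [5,8,3,2,21,20,22,16,14,18,23,15,13]
j=11: 15>13, skip
swap(4,12) ⇒ [5,8,3,2,13,20,22,16,14,18,23,15,21]; return 4
p = 4; k-1 = 3 < 4 ⇒ left

4; left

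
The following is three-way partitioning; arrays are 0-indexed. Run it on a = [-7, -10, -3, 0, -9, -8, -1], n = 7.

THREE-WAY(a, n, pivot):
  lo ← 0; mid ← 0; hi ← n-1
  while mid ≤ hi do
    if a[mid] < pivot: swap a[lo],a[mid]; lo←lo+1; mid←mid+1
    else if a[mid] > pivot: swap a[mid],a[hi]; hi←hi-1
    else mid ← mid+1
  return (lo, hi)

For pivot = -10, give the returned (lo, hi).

(0, 0)

pivot = -10; lo=0, mid=0, hi=6
a[mid]=-7>-10: swap a[0],a[6]; hi=5 → [-1, -10, -3, 0, -9, -8, -7]
a[mid]=-1>-10: swap a[0],a[5]; hi=4 → [-8, -10, -3, 0, -9, -1, -7]
a[mid]=-8>-10: swap a[0],a[4]; hi=3 → [-9, -10, -3, 0, -8, -1, -7]
a[mid]=-9>-10: swap a[0],a[3]; hi=2 → [0, -10, -3, -9, -8, -1, -7]
a[mid]=0>-10: swap a[0],a[2]; hi=1 → [-3, -10, 0, -9, -8, -1, -7]
a[mid]=-3>-10: swap a[0],a[1]; hi=0 → [-10, -3, 0, -9, -8, -1, -7]
a[mid]=-10=-10: mid=1
end: lo=0, hi=0; a = [-10, -3, 0, -9, -8, -1, -7]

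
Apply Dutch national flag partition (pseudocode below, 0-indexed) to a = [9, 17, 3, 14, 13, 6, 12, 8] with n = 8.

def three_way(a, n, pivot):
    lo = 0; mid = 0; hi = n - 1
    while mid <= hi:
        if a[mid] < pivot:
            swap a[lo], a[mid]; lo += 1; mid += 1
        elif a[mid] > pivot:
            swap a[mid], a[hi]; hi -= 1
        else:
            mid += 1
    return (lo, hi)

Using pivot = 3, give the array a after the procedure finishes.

pivot = 3; lo=0, mid=0, hi=7
a[mid]=9>3: swap a[0],a[7]; hi=6 → [8, 17, 3, 14, 13, 6, 12, 9]
a[mid]=8>3: swap a[0],a[6]; hi=5 → [12, 17, 3, 14, 13, 6, 8, 9]
a[mid]=12>3: swap a[0],a[5]; hi=4 → [6, 17, 3, 14, 13, 12, 8, 9]
a[mid]=6>3: swap a[0],a[4]; hi=3 → [13, 17, 3, 14, 6, 12, 8, 9]
a[mid]=13>3: swap a[0],a[3]; hi=2 → [14, 17, 3, 13, 6, 12, 8, 9]
a[mid]=14>3: swap a[0],a[2]; hi=1 → [3, 17, 14, 13, 6, 12, 8, 9]
a[mid]=3=3: mid=1
a[mid]=17>3: swap a[1],a[1]; hi=0 → [3, 17, 14, 13, 6, 12, 8, 9]
end: lo=0, hi=0; a = [3, 17, 14, 13, 6, 12, 8, 9]

[3, 17, 14, 13, 6, 12, 8, 9]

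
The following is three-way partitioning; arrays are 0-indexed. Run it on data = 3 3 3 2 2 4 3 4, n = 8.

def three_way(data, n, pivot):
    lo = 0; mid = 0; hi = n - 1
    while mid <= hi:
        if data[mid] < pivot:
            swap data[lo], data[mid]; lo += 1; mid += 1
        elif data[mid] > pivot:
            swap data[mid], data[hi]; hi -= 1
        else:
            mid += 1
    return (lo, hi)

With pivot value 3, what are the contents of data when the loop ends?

lo=0 mid=0 hi=7
3=3: mid=1
3=3: mid=2
3=3: mid=3
2<3: swap(0,3), lo=1 mid=4 ⇒ 2 3 3 3 2 4 3 4
2<3: swap(1,4), lo=2 mid=5 ⇒ 2 2 3 3 3 4 3 4
4>3: swap(5,7), hi=6 ⇒ 2 2 3 3 3 4 3 4
4>3: swap(5,6), hi=5 ⇒ 2 2 3 3 3 3 4 4
3=3: mid=6
done. lo=2 hi=5; data=2 2 3 3 3 3 4 4

2 2 3 3 3 3 4 4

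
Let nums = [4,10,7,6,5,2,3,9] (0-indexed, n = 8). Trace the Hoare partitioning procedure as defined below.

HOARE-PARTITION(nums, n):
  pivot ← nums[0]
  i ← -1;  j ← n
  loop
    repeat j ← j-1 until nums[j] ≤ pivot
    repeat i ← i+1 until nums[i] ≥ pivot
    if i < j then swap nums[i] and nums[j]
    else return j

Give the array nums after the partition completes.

pivot = nums[0] = 4; i = -1, j = 8
j→6 (nums[6]=3≤4), i→0 (nums[0]=4≥4); i<j, swap → [3,10,7,6,5,2,4,9]
j→5 (nums[5]=2≤4), i→1 (nums[1]=10≥4); i<j, swap → [3,2,7,6,5,10,4,9]
j→1, i→2; i≥j, return j=1. nums = [3,2,7,6,5,10,4,9]

[3,2,7,6,5,10,4,9]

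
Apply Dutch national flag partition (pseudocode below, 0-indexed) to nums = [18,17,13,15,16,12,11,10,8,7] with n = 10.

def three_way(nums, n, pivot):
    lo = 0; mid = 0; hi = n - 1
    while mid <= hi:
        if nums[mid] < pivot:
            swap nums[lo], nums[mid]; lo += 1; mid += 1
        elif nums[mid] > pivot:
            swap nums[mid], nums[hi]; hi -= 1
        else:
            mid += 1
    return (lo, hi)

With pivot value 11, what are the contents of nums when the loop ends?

lo=0 mid=0 hi=9
18>11: swap(0,9), hi=8 ⇒ [7,17,13,15,16,12,11,10,8,18]
7<11: swap(0,0), lo=1 mid=1 ⇒ [7,17,13,15,16,12,11,10,8,18]
17>11: swap(1,8), hi=7 ⇒ [7,8,13,15,16,12,11,10,17,18]
8<11: swap(1,1), lo=2 mid=2 ⇒ [7,8,13,15,16,12,11,10,17,18]
13>11: swap(2,7), hi=6 ⇒ [7,8,10,15,16,12,11,13,17,18]
10<11: swap(2,2), lo=3 mid=3 ⇒ [7,8,10,15,16,12,11,13,17,18]
15>11: swap(3,6), hi=5 ⇒ [7,8,10,11,16,12,15,13,17,18]
11=11: mid=4
16>11: swap(4,5), hi=4 ⇒ [7,8,10,11,12,16,15,13,17,18]
12>11: swap(4,4), hi=3 ⇒ [7,8,10,11,12,16,15,13,17,18]
done. lo=3 hi=3; nums=[7,8,10,11,12,16,15,13,17,18]

[7,8,10,11,12,16,15,13,17,18]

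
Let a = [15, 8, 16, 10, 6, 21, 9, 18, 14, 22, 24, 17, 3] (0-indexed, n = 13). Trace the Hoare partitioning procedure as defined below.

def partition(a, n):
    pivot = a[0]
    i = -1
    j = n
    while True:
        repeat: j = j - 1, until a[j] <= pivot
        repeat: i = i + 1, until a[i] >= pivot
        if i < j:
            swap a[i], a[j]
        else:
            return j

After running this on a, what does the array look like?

[3, 8, 14, 10, 6, 9, 21, 18, 16, 22, 24, 17, 15]

pivot=15
j stops at 12 (3), i stops at 0 (15); swap ⇒ [3, 8, 16, 10, 6, 21, 9, 18, 14, 22, 24, 17, 15]
j stops at 8 (14), i stops at 2 (16); swap ⇒ [3, 8, 14, 10, 6, 21, 9, 18, 16, 22, 24, 17, 15]
j stops at 6 (9), i stops at 5 (21); swap ⇒ [3, 8, 14, 10, 6, 9, 21, 18, 16, 22, 24, 17, 15]
j stops at 5, i stops at 6; i≥j ⇒ return 5. a=[3, 8, 14, 10, 6, 9, 21, 18, 16, 22, 24, 17, 15]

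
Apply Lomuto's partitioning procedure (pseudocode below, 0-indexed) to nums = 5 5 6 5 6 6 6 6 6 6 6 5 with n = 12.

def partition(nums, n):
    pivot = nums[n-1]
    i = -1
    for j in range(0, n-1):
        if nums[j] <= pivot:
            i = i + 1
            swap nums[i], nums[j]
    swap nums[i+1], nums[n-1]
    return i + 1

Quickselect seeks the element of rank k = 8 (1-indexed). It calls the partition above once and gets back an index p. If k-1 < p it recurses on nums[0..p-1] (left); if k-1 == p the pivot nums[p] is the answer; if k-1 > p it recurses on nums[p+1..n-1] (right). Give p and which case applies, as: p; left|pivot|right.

pivot = nums[11] = 5; i = -1
j=0: nums[0]=5 ≤ 5 → i=0, swap nums[0],nums[0] (no change) → 5 5 6 5 6 6 6 6 6 6 6 5
j=1: nums[1]=5 ≤ 5 → i=1, swap nums[1],nums[1] (no change) → 5 5 6 5 6 6 6 6 6 6 6 5
j=2: nums[2]=6 > 5 → no swap
j=3: nums[3]=5 ≤ 5 → i=2, swap nums[2],nums[3] → 5 5 5 6 6 6 6 6 6 6 6 5
j=4: nums[4]=6 > 5 → no swap
j=5: nums[5]=6 > 5 → no swap
j=6: nums[6]=6 > 5 → no swap
j=7: nums[7]=6 > 5 → no swap
j=8: nums[8]=6 > 5 → no swap
j=9: nums[9]=6 > 5 → no swap
j=10: nums[10]=6 > 5 → no swap
final swap nums[3],nums[11] → 5 5 5 5 6 6 6 6 6 6 6 6; return 3
p = 3; k-1 = 7 > 3 ⇒ right

3; right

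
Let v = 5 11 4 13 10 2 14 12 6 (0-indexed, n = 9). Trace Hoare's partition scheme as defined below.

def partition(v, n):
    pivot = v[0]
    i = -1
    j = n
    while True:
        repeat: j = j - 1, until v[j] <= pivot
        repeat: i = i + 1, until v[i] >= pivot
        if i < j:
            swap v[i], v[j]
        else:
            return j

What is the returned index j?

pivot = v[0] = 5; i = -1, j = 9
j→5 (v[5]=2≤5), i→0 (v[0]=5≥5); i<j, swap → 2 11 4 13 10 5 14 12 6
j→2 (v[2]=4≤5), i→1 (v[1]=11≥5); i<j, swap → 2 4 11 13 10 5 14 12 6
j→1, i→2; i≥j, return j=1. v = 2 4 11 13 10 5 14 12 6

1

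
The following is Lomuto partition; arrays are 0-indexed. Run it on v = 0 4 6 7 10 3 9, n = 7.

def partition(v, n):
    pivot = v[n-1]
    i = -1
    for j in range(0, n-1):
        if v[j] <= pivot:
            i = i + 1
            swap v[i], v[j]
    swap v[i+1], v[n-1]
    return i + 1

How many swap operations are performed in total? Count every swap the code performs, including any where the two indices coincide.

6

pivot=9, i=-1
j=0: 0≤9, i=0, swap(0,0) ⇒ 0 4 6 7 10 3 9
j=1: 4≤9, i=1, swap(1,1) ⇒ 0 4 6 7 10 3 9
j=2: 6≤9, i=2, swap(2,2) ⇒ 0 4 6 7 10 3 9
j=3: 7≤9, i=3, swap(3,3) ⇒ 0 4 6 7 10 3 9
j=4: 10>9, skip
j=5: 3≤9, i=4, swap(4,5) ⇒ 0 4 6 7 3 10 9
swap(5,6) ⇒ 0 4 6 7 3 9 10; return 5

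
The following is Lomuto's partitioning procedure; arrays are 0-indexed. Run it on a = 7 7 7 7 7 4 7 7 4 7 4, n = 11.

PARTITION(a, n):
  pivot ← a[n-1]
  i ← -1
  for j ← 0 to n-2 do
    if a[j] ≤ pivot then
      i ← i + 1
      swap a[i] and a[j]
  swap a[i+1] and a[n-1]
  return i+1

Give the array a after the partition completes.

pivot = a[10] = 4; i = -1
j=0: a[0]=7 > 4 → no swap
j=1: a[1]=7 > 4 → no swap
j=2: a[2]=7 > 4 → no swap
j=3: a[3]=7 > 4 → no swap
j=4: a[4]=7 > 4 → no swap
j=5: a[5]=4 ≤ 4 → i=0, swap a[0],a[5] → 4 7 7 7 7 7 7 7 4 7 4
j=6: a[6]=7 > 4 → no swap
j=7: a[7]=7 > 4 → no swap
j=8: a[8]=4 ≤ 4 → i=1, swap a[1],a[8] → 4 4 7 7 7 7 7 7 7 7 4
j=9: a[9]=7 > 4 → no swap
final swap a[2],a[10] → 4 4 4 7 7 7 7 7 7 7 7; return 2

4 4 4 7 7 7 7 7 7 7 7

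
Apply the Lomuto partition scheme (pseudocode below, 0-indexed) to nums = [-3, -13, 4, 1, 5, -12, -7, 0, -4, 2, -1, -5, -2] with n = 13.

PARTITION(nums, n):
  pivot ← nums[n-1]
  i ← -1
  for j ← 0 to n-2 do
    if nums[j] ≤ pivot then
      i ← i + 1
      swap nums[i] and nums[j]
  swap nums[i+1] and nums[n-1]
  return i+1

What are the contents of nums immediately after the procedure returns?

pivot = nums[12] = -2; i = -1
j=0: nums[0]=-3 ≤ -2 → i=0, swap nums[0],nums[0] (no change) → [-3, -13, 4, 1, 5, -12, -7, 0, -4, 2, -1, -5, -2]
j=1: nums[1]=-13 ≤ -2 → i=1, swap nums[1],nums[1] (no change) → [-3, -13, 4, 1, 5, -12, -7, 0, -4, 2, -1, -5, -2]
j=2: nums[2]=4 > -2 → no swap
j=3: nums[3]=1 > -2 → no swap
j=4: nums[4]=5 > -2 → no swap
j=5: nums[5]=-12 ≤ -2 → i=2, swap nums[2],nums[5] → [-3, -13, -12, 1, 5, 4, -7, 0, -4, 2, -1, -5, -2]
j=6: nums[6]=-7 ≤ -2 → i=3, swap nums[3],nums[6] → [-3, -13, -12, -7, 5, 4, 1, 0, -4, 2, -1, -5, -2]
j=7: nums[7]=0 > -2 → no swap
j=8: nums[8]=-4 ≤ -2 → i=4, swap nums[4],nums[8] → [-3, -13, -12, -7, -4, 4, 1, 0, 5, 2, -1, -5, -2]
j=9: nums[9]=2 > -2 → no swap
j=10: nums[10]=-1 > -2 → no swap
j=11: nums[11]=-5 ≤ -2 → i=5, swap nums[5],nums[11] → [-3, -13, -12, -7, -4, -5, 1, 0, 5, 2, -1, 4, -2]
final swap nums[6],nums[12] → [-3, -13, -12, -7, -4, -5, -2, 0, 5, 2, -1, 4, 1]; return 6

[-3, -13, -12, -7, -4, -5, -2, 0, 5, 2, -1, 4, 1]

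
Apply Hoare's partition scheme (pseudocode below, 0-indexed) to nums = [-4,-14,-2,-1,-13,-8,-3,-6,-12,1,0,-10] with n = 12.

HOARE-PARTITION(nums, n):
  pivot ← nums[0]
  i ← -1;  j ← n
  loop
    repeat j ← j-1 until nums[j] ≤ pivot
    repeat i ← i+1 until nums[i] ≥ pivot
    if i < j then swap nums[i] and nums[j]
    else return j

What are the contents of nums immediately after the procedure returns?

pivot=-4
j stops at 11 (-10), i stops at 0 (-4); swap ⇒ [-10,-14,-2,-1,-13,-8,-3,-6,-12,1,0,-4]
j stops at 8 (-12), i stops at 2 (-2); swap ⇒ [-10,-14,-12,-1,-13,-8,-3,-6,-2,1,0,-4]
j stops at 7 (-6), i stops at 3 (-1); swap ⇒ [-10,-14,-12,-6,-13,-8,-3,-1,-2,1,0,-4]
j stops at 5, i stops at 6; i≥j ⇒ return 5. nums=[-10,-14,-12,-6,-13,-8,-3,-1,-2,1,0,-4]

[-10,-14,-12,-6,-13,-8,-3,-1,-2,1,0,-4]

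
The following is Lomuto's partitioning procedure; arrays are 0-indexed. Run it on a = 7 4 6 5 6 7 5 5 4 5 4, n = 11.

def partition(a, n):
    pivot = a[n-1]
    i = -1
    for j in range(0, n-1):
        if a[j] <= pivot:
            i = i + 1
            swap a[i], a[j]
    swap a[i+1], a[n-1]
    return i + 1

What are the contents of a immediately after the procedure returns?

4 4 4 5 6 7 5 5 7 5 6

pivot=4, i=-1
j=0: 7>4, skip
j=1: 4≤4, i=0, swap(0,1) ⇒ 4 7 6 5 6 7 5 5 4 5 4
j=2: 6>4, skip
j=3: 5>4, skip
j=4: 6>4, skip
j=5: 7>4, skip
j=6: 5>4, skip
j=7: 5>4, skip
j=8: 4≤4, i=1, swap(1,8) ⇒ 4 4 6 5 6 7 5 5 7 5 4
j=9: 5>4, skip
swap(2,10) ⇒ 4 4 4 5 6 7 5 5 7 5 6; return 2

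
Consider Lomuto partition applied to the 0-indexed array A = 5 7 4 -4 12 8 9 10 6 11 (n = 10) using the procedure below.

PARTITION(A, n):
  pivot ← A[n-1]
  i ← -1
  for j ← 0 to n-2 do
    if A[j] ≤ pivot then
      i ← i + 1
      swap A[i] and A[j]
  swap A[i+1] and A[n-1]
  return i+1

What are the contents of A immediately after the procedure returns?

pivot=11, i=-1
j=0: 5≤11, i=0, swap(0,0) ⇒ 5 7 4 -4 12 8 9 10 6 11
j=1: 7≤11, i=1, swap(1,1) ⇒ 5 7 4 -4 12 8 9 10 6 11
j=2: 4≤11, i=2, swap(2,2) ⇒ 5 7 4 -4 12 8 9 10 6 11
j=3: -4≤11, i=3, swap(3,3) ⇒ 5 7 4 -4 12 8 9 10 6 11
j=4: 12>11, skip
j=5: 8≤11, i=4, swap(4,5) ⇒ 5 7 4 -4 8 12 9 10 6 11
j=6: 9≤11, i=5, swap(5,6) ⇒ 5 7 4 -4 8 9 12 10 6 11
j=7: 10≤11, i=6, swap(6,7) ⇒ 5 7 4 -4 8 9 10 12 6 11
j=8: 6≤11, i=7, swap(7,8) ⇒ 5 7 4 -4 8 9 10 6 12 11
swap(8,9) ⇒ 5 7 4 -4 8 9 10 6 11 12; return 8

5 7 4 -4 8 9 10 6 11 12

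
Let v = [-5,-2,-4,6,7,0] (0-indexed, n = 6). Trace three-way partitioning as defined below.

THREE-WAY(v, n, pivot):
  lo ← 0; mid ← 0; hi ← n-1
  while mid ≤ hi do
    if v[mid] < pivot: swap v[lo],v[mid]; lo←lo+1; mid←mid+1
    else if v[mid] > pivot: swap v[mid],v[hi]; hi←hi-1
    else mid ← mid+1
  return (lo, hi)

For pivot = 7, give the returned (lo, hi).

pivot = 7; lo=0, mid=0, hi=5
v[mid]=-5<7: swap v[0],v[0]; lo=1,mid=1 → [-5,-2,-4,6,7,0]
v[mid]=-2<7: swap v[1],v[1]; lo=2,mid=2 → [-5,-2,-4,6,7,0]
v[mid]=-4<7: swap v[2],v[2]; lo=3,mid=3 → [-5,-2,-4,6,7,0]
v[mid]=6<7: swap v[3],v[3]; lo=4,mid=4 → [-5,-2,-4,6,7,0]
v[mid]=7=7: mid=5
v[mid]=0<7: swap v[4],v[5]; lo=5,mid=6 → [-5,-2,-4,6,0,7]
end: lo=5, hi=5; v = [-5,-2,-4,6,0,7]

(5, 5)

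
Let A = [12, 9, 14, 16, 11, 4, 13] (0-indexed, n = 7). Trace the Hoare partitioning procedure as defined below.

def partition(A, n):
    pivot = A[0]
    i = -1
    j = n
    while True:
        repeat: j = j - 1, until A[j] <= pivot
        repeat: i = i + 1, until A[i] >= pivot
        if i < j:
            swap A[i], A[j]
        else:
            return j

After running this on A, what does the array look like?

[4, 9, 11, 16, 14, 12, 13]

pivot = A[0] = 12; i = -1, j = 7
j→5 (A[5]=4≤12), i→0 (A[0]=12≥12); i<j, swap → [4, 9, 14, 16, 11, 12, 13]
j→4 (A[4]=11≤12), i→2 (A[2]=14≥12); i<j, swap → [4, 9, 11, 16, 14, 12, 13]
j→2, i→3; i≥j, return j=2. A = [4, 9, 11, 16, 14, 12, 13]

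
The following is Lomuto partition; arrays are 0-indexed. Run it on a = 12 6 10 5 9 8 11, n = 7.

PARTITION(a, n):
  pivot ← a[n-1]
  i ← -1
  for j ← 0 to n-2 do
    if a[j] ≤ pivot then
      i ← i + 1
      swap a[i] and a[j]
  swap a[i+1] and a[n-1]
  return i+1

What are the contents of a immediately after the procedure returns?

6 10 5 9 8 11 12

pivot = a[6] = 11; i = -1
j=0: a[0]=12 > 11 → no swap
j=1: a[1]=6 ≤ 11 → i=0, swap a[0],a[1] → 6 12 10 5 9 8 11
j=2: a[2]=10 ≤ 11 → i=1, swap a[1],a[2] → 6 10 12 5 9 8 11
j=3: a[3]=5 ≤ 11 → i=2, swap a[2],a[3] → 6 10 5 12 9 8 11
j=4: a[4]=9 ≤ 11 → i=3, swap a[3],a[4] → 6 10 5 9 12 8 11
j=5: a[5]=8 ≤ 11 → i=4, swap a[4],a[5] → 6 10 5 9 8 12 11
final swap a[5],a[6] → 6 10 5 9 8 11 12; return 5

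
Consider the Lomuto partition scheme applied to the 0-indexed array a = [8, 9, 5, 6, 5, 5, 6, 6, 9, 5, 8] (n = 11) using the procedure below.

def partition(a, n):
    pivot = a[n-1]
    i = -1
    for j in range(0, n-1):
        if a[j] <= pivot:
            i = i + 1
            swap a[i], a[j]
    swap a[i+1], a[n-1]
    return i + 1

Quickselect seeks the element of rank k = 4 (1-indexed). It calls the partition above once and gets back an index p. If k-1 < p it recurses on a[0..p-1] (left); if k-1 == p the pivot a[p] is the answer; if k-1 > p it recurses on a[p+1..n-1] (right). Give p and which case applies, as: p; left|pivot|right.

pivot=8, i=-1
j=0: 8≤8, i=0, swap(0,0) ⇒ [8, 9, 5, 6, 5, 5, 6, 6, 9, 5, 8]
j=1: 9>8, skip
j=2: 5≤8, i=1, swap(1,2) ⇒ [8, 5, 9, 6, 5, 5, 6, 6, 9, 5, 8]
j=3: 6≤8, i=2, swap(2,3) ⇒ [8, 5, 6, 9, 5, 5, 6, 6, 9, 5, 8]
j=4: 5≤8, i=3, swap(3,4) ⇒ [8, 5, 6, 5, 9, 5, 6, 6, 9, 5, 8]
j=5: 5≤8, i=4, swap(4,5) ⇒ [8, 5, 6, 5, 5, 9, 6, 6, 9, 5, 8]
j=6: 6≤8, i=5, swap(5,6) ⇒ [8, 5, 6, 5, 5, 6, 9, 6, 9, 5, 8]
j=7: 6≤8, i=6, swap(6,7) ⇒ [8, 5, 6, 5, 5, 6, 6, 9, 9, 5, 8]
j=8: 9>8, skip
j=9: 5≤8, i=7, swap(7,9) ⇒ [8, 5, 6, 5, 5, 6, 6, 5, 9, 9, 8]
swap(8,10) ⇒ [8, 5, 6, 5, 5, 6, 6, 5, 8, 9, 9]; return 8
p = 8; k-1 = 3 < 8 ⇒ left

8; left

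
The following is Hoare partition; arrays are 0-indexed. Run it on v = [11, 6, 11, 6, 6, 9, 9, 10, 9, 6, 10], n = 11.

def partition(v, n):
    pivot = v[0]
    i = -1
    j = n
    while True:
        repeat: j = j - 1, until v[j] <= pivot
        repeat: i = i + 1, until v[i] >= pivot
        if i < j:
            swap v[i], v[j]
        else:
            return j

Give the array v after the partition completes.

pivot = v[0] = 11; i = -1, j = 11
j→10 (v[10]=10≤11), i→0 (v[0]=11≥11); i<j, swap → [10, 6, 11, 6, 6, 9, 9, 10, 9, 6, 11]
j→9 (v[9]=6≤11), i→2 (v[2]=11≥11); i<j, swap → [10, 6, 6, 6, 6, 9, 9, 10, 9, 11, 11]
j→8, i→9; i≥j, return j=8. v = [10, 6, 6, 6, 6, 9, 9, 10, 9, 11, 11]

[10, 6, 6, 6, 6, 9, 9, 10, 9, 11, 11]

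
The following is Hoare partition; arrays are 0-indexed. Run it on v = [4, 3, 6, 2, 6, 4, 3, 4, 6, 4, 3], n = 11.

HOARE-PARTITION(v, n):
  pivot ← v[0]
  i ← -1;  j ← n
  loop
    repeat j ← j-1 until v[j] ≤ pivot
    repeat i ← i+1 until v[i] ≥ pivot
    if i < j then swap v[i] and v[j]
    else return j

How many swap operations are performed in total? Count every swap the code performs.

pivot=4
j stops at 10 (3), i stops at 0 (4); swap ⇒ [3, 3, 6, 2, 6, 4, 3, 4, 6, 4, 4]
j stops at 9 (4), i stops at 2 (6); swap ⇒ [3, 3, 4, 2, 6, 4, 3, 4, 6, 6, 4]
j stops at 7 (4), i stops at 4 (6); swap ⇒ [3, 3, 4, 2, 4, 4, 3, 6, 6, 6, 4]
j stops at 6 (3), i stops at 5 (4); swap ⇒ [3, 3, 4, 2, 4, 3, 4, 6, 6, 6, 4]
j stops at 5, i stops at 6; i≥j ⇒ return 5. v=[3, 3, 4, 2, 4, 3, 4, 6, 6, 6, 4]

4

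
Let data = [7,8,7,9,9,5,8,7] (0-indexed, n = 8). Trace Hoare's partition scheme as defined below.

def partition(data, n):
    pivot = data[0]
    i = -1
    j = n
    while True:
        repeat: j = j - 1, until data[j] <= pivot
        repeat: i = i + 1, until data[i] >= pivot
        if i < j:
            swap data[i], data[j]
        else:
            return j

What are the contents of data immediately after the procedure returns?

[7,5,7,9,9,8,8,7]

pivot=7
j stops at 7 (7), i stops at 0 (7); swap ⇒ [7,8,7,9,9,5,8,7]
j stops at 5 (5), i stops at 1 (8); swap ⇒ [7,5,7,9,9,8,8,7]
j stops at 2, i stops at 2; i≥j ⇒ return 2. data=[7,5,7,9,9,8,8,7]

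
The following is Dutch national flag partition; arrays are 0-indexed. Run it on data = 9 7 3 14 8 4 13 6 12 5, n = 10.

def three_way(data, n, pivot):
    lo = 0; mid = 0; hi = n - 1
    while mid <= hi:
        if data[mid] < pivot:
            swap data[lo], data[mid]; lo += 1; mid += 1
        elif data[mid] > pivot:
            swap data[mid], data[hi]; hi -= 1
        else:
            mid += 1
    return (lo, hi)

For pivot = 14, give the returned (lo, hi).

pivot = 14; lo=0, mid=0, hi=9
data[mid]=9<14: swap data[0],data[0]; lo=1,mid=1 → 9 7 3 14 8 4 13 6 12 5
data[mid]=7<14: swap data[1],data[1]; lo=2,mid=2 → 9 7 3 14 8 4 13 6 12 5
data[mid]=3<14: swap data[2],data[2]; lo=3,mid=3 → 9 7 3 14 8 4 13 6 12 5
data[mid]=14=14: mid=4
data[mid]=8<14: swap data[3],data[4]; lo=4,mid=5 → 9 7 3 8 14 4 13 6 12 5
data[mid]=4<14: swap data[4],data[5]; lo=5,mid=6 → 9 7 3 8 4 14 13 6 12 5
data[mid]=13<14: swap data[5],data[6]; lo=6,mid=7 → 9 7 3 8 4 13 14 6 12 5
data[mid]=6<14: swap data[6],data[7]; lo=7,mid=8 → 9 7 3 8 4 13 6 14 12 5
data[mid]=12<14: swap data[7],data[8]; lo=8,mid=9 → 9 7 3 8 4 13 6 12 14 5
data[mid]=5<14: swap data[8],data[9]; lo=9,mid=10 → 9 7 3 8 4 13 6 12 5 14
end: lo=9, hi=9; data = 9 7 3 8 4 13 6 12 5 14

(9, 9)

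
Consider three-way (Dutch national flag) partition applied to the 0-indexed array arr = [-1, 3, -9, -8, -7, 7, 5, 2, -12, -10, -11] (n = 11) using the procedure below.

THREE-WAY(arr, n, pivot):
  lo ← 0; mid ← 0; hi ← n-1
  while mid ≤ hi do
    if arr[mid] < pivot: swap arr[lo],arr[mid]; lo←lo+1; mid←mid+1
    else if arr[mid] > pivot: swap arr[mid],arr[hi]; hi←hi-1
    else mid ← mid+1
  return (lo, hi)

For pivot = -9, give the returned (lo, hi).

(3, 3)

pivot = -9; lo=0, mid=0, hi=10
arr[mid]=-1>-9: swap arr[0],arr[10]; hi=9 → [-11, 3, -9, -8, -7, 7, 5, 2, -12, -10, -1]
arr[mid]=-11<-9: swap arr[0],arr[0]; lo=1,mid=1 → [-11, 3, -9, -8, -7, 7, 5, 2, -12, -10, -1]
arr[mid]=3>-9: swap arr[1],arr[9]; hi=8 → [-11, -10, -9, -8, -7, 7, 5, 2, -12, 3, -1]
arr[mid]=-10<-9: swap arr[1],arr[1]; lo=2,mid=2 → [-11, -10, -9, -8, -7, 7, 5, 2, -12, 3, -1]
arr[mid]=-9=-9: mid=3
arr[mid]=-8>-9: swap arr[3],arr[8]; hi=7 → [-11, -10, -9, -12, -7, 7, 5, 2, -8, 3, -1]
arr[mid]=-12<-9: swap arr[2],arr[3]; lo=3,mid=4 → [-11, -10, -12, -9, -7, 7, 5, 2, -8, 3, -1]
arr[mid]=-7>-9: swap arr[4],arr[7]; hi=6 → [-11, -10, -12, -9, 2, 7, 5, -7, -8, 3, -1]
arr[mid]=2>-9: swap arr[4],arr[6]; hi=5 → [-11, -10, -12, -9, 5, 7, 2, -7, -8, 3, -1]
arr[mid]=5>-9: swap arr[4],arr[5]; hi=4 → [-11, -10, -12, -9, 7, 5, 2, -7, -8, 3, -1]
arr[mid]=7>-9: swap arr[4],arr[4]; hi=3 → [-11, -10, -12, -9, 7, 5, 2, -7, -8, 3, -1]
end: lo=3, hi=3; arr = [-11, -10, -12, -9, 7, 5, 2, -7, -8, 3, -1]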